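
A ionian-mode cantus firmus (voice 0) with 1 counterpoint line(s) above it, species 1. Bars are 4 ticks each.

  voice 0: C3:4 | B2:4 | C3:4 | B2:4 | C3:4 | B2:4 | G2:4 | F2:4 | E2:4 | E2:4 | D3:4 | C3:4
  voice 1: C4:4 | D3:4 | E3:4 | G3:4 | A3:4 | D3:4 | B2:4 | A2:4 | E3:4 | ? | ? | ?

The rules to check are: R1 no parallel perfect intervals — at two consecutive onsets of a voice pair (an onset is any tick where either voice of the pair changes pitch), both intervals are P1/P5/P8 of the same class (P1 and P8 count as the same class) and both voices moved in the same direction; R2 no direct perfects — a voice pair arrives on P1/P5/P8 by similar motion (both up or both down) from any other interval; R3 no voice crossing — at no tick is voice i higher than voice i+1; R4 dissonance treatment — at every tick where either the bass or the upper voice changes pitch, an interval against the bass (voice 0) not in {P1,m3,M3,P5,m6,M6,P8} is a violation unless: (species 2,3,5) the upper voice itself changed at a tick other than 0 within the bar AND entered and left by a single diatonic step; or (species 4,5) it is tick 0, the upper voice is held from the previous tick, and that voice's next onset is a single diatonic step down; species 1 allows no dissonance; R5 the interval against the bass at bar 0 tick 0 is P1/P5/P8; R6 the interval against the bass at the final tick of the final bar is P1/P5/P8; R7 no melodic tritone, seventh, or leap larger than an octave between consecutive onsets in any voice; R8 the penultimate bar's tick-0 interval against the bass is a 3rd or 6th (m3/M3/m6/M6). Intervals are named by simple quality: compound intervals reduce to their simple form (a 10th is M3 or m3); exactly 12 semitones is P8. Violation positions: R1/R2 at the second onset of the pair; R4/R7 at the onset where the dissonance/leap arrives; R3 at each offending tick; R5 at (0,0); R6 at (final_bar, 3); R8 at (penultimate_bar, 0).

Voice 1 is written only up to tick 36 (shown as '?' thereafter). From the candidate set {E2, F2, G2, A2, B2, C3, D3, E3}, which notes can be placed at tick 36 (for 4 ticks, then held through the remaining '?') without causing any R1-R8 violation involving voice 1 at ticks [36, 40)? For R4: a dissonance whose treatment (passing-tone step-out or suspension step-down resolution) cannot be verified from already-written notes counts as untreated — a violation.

{B2, C3, E2, E3, G2}

E2: legal
F2: violates R4,R7
G2: legal
A2: violates R4
B2: legal
C3: legal
D3: violates R4
E3: legal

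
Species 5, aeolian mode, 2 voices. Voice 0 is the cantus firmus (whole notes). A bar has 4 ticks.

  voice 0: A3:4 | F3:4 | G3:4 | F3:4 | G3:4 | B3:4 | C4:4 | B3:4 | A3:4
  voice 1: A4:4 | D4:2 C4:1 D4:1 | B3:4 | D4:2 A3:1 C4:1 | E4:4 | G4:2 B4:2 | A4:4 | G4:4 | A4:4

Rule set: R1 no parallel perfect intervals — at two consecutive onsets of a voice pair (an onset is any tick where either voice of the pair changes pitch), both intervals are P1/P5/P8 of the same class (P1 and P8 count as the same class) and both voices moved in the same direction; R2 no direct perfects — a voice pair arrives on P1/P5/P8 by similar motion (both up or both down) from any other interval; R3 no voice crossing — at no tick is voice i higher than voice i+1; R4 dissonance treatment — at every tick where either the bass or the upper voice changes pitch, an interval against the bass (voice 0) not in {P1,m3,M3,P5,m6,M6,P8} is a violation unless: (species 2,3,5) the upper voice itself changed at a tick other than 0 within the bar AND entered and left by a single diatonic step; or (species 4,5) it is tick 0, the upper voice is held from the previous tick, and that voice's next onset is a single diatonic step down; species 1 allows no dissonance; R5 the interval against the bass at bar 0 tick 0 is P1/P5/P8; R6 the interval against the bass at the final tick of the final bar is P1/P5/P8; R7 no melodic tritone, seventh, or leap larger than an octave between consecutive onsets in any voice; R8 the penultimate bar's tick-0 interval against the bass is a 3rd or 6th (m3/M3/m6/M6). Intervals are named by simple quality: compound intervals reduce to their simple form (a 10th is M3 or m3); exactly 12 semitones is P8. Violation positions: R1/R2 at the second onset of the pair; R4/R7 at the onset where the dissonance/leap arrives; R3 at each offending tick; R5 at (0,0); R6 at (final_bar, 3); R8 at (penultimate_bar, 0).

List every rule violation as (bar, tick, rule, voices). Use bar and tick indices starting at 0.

No violations across 9 bars (A3..A3 vs A4..A4).

bar 0: v0=A3 v1=A4 downbeat P8
bar 1: v0=F3 v1=D4 downbeat M6
bar 2: v0=G3 v1=B3 downbeat M3
bar 3: v0=F3 v1=D4 downbeat M6
bar 4: v0=G3 v1=E4 downbeat M6
bar 5: v0=B3 v1=G4 downbeat m6
bar 6: v0=C4 v1=A4 downbeat M6
bar 7: v0=B3 v1=G4 downbeat m6
bar 8: v0=A3 v1=A4 downbeat P8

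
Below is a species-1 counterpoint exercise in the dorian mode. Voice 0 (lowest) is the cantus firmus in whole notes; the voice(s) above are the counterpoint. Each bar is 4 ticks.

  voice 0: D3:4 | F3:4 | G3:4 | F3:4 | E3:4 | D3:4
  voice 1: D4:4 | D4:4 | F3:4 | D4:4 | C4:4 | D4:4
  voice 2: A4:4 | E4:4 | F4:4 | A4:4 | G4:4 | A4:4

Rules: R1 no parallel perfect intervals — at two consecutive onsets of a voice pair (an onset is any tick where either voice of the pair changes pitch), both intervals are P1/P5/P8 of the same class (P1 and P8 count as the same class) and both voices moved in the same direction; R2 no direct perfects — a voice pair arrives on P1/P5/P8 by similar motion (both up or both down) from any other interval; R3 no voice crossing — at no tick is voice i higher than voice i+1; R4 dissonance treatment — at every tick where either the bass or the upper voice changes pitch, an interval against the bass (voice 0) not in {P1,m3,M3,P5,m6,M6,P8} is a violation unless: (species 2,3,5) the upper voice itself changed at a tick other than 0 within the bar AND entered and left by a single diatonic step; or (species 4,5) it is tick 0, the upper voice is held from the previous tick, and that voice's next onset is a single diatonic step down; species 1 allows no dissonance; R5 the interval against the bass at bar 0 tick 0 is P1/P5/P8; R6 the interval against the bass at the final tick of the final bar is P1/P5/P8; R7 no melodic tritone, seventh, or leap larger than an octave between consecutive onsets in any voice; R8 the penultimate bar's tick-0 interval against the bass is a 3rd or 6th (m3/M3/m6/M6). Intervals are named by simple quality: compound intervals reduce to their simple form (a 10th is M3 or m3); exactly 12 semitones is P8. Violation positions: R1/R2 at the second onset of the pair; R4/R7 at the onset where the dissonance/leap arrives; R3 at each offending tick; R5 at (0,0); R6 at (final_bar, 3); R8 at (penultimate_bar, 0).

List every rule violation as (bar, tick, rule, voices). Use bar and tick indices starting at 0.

(1, 0, R4, (0, 2))
(2, 0, R3, (0, 1))
(2, 0, R4, (0, 1))
(2, 0, R4, (0, 2))
(2, 1, R3, (0, 1))
(2, 2, R3, (0, 1))
(2, 3, R3, (0, 1))
(3, 0, R2, (1, 2))
(4, 0, R1, (1, 2))
(5, 0, R1, (1, 2))

bar 0: v0=D3 v1=D4 v2=A4 downbeat P5
bar 1: v0=F3 v1=D4 v2=E4 downbeat M7
bar 2: v0=G3 v1=F3 v2=F4 downbeat m7
bar 3: v0=F3 v1=D4 v2=A4 downbeat M3
bar 4: v0=E3 v1=C4 v2=G4 downbeat m3
bar 5: v0=D3 v1=D4 v2=A4 downbeat P5
  -> R4 @ bar 1 tick 0 v(0, 2): F3/E4 M7 untreated
  -> R3 @ bar 2 tick 0 v(0, 1): G3 above F3
  -> R4 @ bar 2 tick 0 v(0, 1): G3/F3 M2 untreated
  -> R4 @ bar 2 tick 0 v(0, 2): G3/F4 m7 untreated
  -> R3 @ bar 2 tick 1 v(0, 1): G3 above F3
  -> R3 @ bar 2 tick 2 v(0, 1): G3 above F3
  -> R3 @ bar 2 tick 3 v(0, 1): G3 above F3
  -> R2 @ bar 3 tick 0 v(1, 2): F3/F4 P8 -> D4/A4 P5 similar
  -> R1 @ bar 4 tick 0 v(1, 2): D4/A4 P5 -> C4/G4 P5 similar
  -> R1 @ bar 5 tick 0 v(1, 2): C4/G4 P5 -> D4/A4 P5 similar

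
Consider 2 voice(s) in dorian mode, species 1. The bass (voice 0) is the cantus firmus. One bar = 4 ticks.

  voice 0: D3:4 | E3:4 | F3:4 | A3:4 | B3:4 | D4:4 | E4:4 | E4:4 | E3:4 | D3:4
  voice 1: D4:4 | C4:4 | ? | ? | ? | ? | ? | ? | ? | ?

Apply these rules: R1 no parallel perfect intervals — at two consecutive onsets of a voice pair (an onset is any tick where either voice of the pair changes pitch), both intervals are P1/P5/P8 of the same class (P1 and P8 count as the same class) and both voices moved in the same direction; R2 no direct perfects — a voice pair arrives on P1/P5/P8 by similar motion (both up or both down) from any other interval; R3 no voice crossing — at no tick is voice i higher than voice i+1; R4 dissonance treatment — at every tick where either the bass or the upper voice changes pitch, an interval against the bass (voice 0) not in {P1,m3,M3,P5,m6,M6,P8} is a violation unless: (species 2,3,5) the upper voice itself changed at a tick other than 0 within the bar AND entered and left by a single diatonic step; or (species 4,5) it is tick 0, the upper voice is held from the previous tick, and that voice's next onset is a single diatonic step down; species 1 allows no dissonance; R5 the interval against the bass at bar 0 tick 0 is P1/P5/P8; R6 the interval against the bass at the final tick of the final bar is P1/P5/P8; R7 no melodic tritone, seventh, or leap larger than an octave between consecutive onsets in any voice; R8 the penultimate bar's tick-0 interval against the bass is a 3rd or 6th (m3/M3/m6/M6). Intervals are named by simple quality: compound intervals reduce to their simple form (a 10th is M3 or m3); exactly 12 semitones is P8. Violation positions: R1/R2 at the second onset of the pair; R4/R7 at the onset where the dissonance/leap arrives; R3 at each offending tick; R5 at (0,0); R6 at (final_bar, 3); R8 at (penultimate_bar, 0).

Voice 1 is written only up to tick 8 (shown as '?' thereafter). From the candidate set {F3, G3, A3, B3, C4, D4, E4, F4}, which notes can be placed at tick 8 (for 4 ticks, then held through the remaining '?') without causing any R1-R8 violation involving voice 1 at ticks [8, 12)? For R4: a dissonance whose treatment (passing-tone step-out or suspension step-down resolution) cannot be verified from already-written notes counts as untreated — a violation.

{A3, C4, D4, F3}

F3: legal
G3: violates R4
A3: legal
B3: violates R4
C4: legal
D4: legal
E4: violates R4
F4: violates R2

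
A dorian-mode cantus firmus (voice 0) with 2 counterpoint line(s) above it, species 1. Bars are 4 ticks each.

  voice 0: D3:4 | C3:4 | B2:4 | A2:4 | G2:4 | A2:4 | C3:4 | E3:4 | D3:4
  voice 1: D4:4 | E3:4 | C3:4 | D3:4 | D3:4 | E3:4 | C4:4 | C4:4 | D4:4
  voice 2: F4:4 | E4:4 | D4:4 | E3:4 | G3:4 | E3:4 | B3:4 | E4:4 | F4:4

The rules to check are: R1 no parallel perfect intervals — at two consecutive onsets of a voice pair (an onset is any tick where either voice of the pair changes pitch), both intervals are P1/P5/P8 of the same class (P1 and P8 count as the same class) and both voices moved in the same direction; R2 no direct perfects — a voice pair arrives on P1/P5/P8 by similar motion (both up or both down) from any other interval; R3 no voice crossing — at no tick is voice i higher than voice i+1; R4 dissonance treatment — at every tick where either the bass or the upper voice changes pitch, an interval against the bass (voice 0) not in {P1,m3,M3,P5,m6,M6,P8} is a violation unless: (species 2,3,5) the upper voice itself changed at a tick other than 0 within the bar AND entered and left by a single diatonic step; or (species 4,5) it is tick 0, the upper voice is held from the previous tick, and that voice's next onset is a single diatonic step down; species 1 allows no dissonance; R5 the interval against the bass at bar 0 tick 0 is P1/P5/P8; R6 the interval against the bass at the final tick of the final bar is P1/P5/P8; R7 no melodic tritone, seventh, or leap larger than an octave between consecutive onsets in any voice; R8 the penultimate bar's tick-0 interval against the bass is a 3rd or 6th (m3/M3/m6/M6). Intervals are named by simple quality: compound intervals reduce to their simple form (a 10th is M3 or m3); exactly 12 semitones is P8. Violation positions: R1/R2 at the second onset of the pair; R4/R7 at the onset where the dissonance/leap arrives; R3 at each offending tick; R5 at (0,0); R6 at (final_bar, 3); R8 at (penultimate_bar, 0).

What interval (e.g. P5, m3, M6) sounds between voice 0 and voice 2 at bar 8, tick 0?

m3

voice 0=D3 voice 2=F4 -> m3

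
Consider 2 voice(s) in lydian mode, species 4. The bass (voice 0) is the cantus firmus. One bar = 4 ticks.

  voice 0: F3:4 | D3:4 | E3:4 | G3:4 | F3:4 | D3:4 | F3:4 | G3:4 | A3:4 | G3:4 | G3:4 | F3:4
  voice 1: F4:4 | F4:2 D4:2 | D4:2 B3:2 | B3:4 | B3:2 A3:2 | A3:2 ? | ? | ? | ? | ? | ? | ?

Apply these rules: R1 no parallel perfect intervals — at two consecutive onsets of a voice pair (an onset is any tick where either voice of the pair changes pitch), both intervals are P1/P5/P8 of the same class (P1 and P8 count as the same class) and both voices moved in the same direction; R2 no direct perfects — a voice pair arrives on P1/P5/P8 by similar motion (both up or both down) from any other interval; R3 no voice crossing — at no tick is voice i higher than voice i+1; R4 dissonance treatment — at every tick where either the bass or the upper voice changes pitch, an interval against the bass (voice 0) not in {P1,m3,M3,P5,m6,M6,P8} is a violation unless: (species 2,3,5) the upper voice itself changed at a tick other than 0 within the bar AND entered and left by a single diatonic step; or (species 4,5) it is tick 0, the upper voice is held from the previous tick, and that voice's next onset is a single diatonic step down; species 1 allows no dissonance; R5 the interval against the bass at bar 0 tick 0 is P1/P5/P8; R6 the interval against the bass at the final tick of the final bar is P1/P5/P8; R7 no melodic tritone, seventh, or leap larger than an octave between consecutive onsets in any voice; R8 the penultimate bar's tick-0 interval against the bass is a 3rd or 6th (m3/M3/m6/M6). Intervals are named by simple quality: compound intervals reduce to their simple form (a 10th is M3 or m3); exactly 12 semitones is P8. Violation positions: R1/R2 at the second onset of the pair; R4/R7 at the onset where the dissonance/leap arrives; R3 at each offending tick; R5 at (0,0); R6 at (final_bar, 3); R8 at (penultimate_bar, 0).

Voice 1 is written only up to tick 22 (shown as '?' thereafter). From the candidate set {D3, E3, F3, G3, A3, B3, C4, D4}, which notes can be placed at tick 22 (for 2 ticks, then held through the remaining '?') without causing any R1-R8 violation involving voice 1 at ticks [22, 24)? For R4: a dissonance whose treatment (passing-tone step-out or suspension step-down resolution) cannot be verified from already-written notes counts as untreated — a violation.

D3: legal
E3: violates R4
F3: legal
G3: violates R4
A3: legal
B3: legal
C4: violates R4
D4: legal

{A3, B3, D3, D4, F3}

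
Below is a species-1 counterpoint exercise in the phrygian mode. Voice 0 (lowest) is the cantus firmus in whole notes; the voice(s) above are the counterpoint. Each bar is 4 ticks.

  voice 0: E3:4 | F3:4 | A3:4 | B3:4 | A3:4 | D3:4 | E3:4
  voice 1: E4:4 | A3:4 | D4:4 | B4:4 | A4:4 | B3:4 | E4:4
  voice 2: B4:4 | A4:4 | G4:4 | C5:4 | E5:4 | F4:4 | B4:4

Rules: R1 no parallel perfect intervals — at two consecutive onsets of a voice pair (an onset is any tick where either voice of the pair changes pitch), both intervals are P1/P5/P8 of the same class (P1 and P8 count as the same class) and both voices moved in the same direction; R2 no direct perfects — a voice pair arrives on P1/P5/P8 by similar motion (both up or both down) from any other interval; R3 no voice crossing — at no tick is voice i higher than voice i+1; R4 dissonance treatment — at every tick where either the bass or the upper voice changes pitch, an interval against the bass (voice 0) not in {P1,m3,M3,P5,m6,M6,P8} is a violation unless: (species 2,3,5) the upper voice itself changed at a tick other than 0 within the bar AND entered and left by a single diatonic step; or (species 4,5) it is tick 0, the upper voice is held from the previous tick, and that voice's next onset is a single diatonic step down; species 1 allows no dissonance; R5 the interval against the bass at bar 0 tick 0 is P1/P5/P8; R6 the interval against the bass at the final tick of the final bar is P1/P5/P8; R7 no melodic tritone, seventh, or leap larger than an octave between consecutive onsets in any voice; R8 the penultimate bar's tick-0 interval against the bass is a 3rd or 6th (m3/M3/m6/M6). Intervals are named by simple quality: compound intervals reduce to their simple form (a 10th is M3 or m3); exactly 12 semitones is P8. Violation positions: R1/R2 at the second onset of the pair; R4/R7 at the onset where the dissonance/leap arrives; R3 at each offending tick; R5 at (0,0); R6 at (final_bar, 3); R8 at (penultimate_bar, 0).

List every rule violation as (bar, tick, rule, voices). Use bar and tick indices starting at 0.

(1, 0, R2, (1, 2))
(2, 0, R4, (0, 1))
(2, 0, R4, (0, 2))
(3, 0, R2, (0, 1))
(3, 0, R4, (0, 2))
(4, 0, R1, (0, 1))
(5, 0, R7, (1,))
(5, 0, R7, (2,))
(6, 0, R2, (0, 1))
(6, 0, R2, (0, 2))
(6, 0, R2, (1, 2))
(6, 0, R7, (2,))

bar 0: v0=E3 v1=E4 v2=B4 downbeat P5
bar 1: v0=F3 v1=A3 v2=A4 downbeat M3
bar 2: v0=A3 v1=D4 v2=G4 downbeat m7
bar 3: v0=B3 v1=B4 v2=C5 downbeat m2
bar 4: v0=A3 v1=A4 v2=E5 downbeat P5
bar 5: v0=D3 v1=B3 v2=F4 downbeat m3
bar 6: v0=E3 v1=E4 v2=B4 downbeat P5
  -> R2 @ bar 1 tick 0 v(1, 2): E4/B4 P5 -> A3/A4 P8 similar
  -> R4 @ bar 2 tick 0 v(0, 1): A3/D4 P4 untreated
  -> R4 @ bar 2 tick 0 v(0, 2): A3/G4 m7 untreated
  -> R2 @ bar 3 tick 0 v(0, 1): A3/D4 P4 -> B3/B4 P8 similar
  -> R4 @ bar 3 tick 0 v(0, 2): B3/C5 m2 untreated
  -> R1 @ bar 4 tick 0 v(0, 1): B3/B4 P8 -> A3/A4 P8 similar
  -> R7 @ bar 5 tick 0 v(1,): A4->B3 leap 10st
  -> R7 @ bar 5 tick 0 v(2,): E5->F4 leap 11st
  -> R2 @ bar 6 tick 0 v(0, 1): D3/B3 M6 -> E3/E4 P8 similar
  -> R2 @ bar 6 tick 0 v(0, 2): D3/F4 m3 -> E3/B4 P5 similar
  -> R2 @ bar 6 tick 0 v(1, 2): B3/F4 TT -> E4/B4 P5 similar
  -> R7 @ bar 6 tick 0 v(2,): F4->B4 leap 6st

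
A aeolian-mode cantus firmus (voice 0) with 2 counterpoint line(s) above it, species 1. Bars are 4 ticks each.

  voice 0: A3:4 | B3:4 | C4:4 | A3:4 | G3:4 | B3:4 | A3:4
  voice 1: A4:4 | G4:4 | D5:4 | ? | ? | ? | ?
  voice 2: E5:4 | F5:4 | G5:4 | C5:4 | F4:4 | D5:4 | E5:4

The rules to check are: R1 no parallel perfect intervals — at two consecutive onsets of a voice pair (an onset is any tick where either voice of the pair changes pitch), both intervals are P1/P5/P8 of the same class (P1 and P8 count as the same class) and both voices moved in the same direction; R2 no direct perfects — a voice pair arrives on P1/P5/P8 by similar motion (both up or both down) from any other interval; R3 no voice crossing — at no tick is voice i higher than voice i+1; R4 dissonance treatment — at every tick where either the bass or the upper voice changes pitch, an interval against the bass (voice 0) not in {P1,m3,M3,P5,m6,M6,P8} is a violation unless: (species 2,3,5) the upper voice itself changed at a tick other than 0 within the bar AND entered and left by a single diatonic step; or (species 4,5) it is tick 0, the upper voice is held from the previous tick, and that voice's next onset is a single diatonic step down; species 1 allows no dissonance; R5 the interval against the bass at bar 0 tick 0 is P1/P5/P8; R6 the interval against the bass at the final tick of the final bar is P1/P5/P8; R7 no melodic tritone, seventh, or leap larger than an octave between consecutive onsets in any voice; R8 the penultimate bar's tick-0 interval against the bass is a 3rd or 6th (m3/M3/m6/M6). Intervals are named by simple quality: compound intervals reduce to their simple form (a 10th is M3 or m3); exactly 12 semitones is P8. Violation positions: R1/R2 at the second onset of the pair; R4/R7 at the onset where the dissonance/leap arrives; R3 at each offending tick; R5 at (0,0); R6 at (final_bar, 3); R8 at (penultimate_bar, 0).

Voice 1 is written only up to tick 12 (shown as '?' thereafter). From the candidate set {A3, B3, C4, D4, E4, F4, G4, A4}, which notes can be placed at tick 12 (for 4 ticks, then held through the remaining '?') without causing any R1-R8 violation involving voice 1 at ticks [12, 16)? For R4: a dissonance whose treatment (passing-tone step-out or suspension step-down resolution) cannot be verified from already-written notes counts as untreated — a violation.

A3: violates R2,R7
B3: violates R4,R7
C4: violates R2,R7
D4: violates R4
E4: violates R2,R7
F4: violates R2
G4: violates R4
A4: violates R2

{}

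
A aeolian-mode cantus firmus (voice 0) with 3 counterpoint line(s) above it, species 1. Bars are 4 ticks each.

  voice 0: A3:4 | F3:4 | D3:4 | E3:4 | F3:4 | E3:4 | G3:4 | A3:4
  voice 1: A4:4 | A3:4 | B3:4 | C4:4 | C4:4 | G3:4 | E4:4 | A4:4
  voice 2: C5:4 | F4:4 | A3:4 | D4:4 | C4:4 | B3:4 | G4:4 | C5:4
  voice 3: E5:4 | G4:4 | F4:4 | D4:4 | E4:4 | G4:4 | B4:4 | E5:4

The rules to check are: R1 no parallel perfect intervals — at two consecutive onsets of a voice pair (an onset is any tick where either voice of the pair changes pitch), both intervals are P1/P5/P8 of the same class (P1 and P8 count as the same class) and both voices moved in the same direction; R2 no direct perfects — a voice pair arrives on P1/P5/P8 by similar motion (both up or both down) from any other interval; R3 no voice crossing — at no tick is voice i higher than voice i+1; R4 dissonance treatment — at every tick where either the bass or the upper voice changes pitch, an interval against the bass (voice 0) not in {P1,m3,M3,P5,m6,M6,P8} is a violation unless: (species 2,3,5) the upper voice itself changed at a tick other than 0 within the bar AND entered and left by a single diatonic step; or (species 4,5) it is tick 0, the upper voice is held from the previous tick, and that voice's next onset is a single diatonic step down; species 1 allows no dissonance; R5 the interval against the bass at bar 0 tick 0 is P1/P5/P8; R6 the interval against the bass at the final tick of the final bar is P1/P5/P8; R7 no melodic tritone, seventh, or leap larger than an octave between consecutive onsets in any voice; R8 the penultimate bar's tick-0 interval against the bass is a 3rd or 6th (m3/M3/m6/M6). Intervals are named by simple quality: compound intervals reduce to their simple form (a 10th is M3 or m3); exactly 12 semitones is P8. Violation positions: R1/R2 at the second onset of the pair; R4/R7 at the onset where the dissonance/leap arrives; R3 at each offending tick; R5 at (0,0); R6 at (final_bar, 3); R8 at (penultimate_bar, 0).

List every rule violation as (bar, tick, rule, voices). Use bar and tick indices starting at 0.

(0, 0, R5, (0, 2))
(1, 0, R2, (0, 2))
(1, 0, R4, (0, 3))
(2, 0, R2, (0, 2))
(2, 0, R3, (1, 2))
(2, 1, R3, (1, 2))
(2, 2, R3, (1, 2))
(2, 3, R3, (1, 2))
(3, 0, R4, (0, 2))
(3, 0, R4, (0, 3))
(4, 0, R4, (0, 3))
(5, 0, R1, (0, 2))
(6, 0, R2, (0, 2))
(6, 0, R2, (1, 3))
(6, 0, R8, (0, 2))
(7, 0, R1, (1, 3))
(7, 0, R2, (0, 1))
(7, 0, R2, (0, 3))
(7, 3, R6, (0, 2))

bar 0: v0=A3 v1=A4 v2=C5 v3=E5 downbeat P5
bar 1: v0=F3 v1=A3 v2=F4 v3=G4 downbeat M2
bar 2: v0=D3 v1=B3 v2=A3 v3=F4 downbeat m3
bar 3: v0=E3 v1=C4 v2=D4 v3=D4 downbeat m7
bar 4: v0=F3 v1=C4 v2=C4 v3=E4 downbeat M7
bar 5: v0=E3 v1=G3 v2=B3 v3=G4 downbeat m3
bar 6: v0=G3 v1=E4 v2=G4 v3=B4 downbeat M3
bar 7: v0=A3 v1=A4 v2=C5 v3=E5 downbeat P5
  -> R5 @ bar 0 tick 0 v(0, 2): opens on m3
  -> R2 @ bar 1 tick 0 v(0, 2): A3/C5 m3 -> F3/F4 P8 similar
  -> R4 @ bar 1 tick 0 v(0, 3): F3/G4 M2 untreated
  -> R2 @ bar 2 tick 0 v(0, 2): F3/F4 P8 -> D3/A3 P5 similar
  -> R3 @ bar 2 tick 0 v(1, 2): B3 above A3
  -> R3 @ bar 2 tick 1 v(1, 2): B3 above A3
  -> R3 @ bar 2 tick 2 v(1, 2): B3 above A3
  -> R3 @ bar 2 tick 3 v(1, 2): B3 above A3
  -> R4 @ bar 3 tick 0 v(0, 2): E3/D4 m7 untreated
  -> R4 @ bar 3 tick 0 v(0, 3): E3/D4 m7 untreated
  -> R4 @ bar 4 tick 0 v(0, 3): F3/E4 M7 untreated
  -> R1 @ bar 5 tick 0 v(0, 2): F3/C4 P5 -> E3/B3 P5 similar
  -> R2 @ bar 6 tick 0 v(0, 2): E3/B3 P5 -> G3/G4 P8 similar
  -> R2 @ bar 6 tick 0 v(1, 3): G3/G4 P8 -> E4/B4 P5 similar
  -> R8 @ bar 6 tick 0 v(0, 2): penult P8 not 3rd/6th
  -> R1 @ bar 7 tick 0 v(1, 3): E4/B4 P5 -> A4/E5 P5 similar
  -> R2 @ bar 7 tick 0 v(0, 1): G3/E4 M6 -> A3/A4 P8 similar
  -> R2 @ bar 7 tick 0 v(0, 3): G3/B4 M3 -> A3/E5 P5 similar
  -> R6 @ bar 7 tick 3 v(0, 2): closes on m3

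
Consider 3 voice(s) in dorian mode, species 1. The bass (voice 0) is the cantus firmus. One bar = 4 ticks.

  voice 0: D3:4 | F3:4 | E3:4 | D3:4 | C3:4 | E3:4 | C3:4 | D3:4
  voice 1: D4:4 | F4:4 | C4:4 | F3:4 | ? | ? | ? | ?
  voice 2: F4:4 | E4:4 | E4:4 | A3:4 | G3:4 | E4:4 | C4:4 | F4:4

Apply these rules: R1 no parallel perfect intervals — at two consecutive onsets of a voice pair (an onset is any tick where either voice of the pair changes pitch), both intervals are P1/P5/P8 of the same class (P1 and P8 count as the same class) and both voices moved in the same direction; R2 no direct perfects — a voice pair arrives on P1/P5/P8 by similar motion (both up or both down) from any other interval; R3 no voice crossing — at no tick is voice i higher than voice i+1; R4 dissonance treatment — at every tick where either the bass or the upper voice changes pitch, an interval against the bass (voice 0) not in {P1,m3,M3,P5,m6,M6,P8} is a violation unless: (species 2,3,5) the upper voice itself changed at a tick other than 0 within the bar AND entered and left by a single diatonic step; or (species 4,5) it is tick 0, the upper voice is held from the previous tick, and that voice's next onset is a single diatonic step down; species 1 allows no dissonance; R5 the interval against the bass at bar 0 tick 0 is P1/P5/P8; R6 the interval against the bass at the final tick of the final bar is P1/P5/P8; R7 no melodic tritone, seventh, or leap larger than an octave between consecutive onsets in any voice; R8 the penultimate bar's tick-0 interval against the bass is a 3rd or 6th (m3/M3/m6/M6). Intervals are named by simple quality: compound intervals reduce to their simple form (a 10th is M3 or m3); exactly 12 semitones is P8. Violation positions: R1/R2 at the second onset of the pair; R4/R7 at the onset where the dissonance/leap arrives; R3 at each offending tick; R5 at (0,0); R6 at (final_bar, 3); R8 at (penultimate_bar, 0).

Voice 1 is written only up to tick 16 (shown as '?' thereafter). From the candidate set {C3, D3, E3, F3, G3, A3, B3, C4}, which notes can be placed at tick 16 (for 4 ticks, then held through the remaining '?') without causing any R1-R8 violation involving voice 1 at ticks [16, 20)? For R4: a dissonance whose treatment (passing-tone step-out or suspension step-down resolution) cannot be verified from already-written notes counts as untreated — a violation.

{E3, G3}

C3: violates R2
D3: violates R4
E3: legal
F3: violates R4
G3: legal
A3: violates R3
B3: violates R3,R4,R7
C4: violates R3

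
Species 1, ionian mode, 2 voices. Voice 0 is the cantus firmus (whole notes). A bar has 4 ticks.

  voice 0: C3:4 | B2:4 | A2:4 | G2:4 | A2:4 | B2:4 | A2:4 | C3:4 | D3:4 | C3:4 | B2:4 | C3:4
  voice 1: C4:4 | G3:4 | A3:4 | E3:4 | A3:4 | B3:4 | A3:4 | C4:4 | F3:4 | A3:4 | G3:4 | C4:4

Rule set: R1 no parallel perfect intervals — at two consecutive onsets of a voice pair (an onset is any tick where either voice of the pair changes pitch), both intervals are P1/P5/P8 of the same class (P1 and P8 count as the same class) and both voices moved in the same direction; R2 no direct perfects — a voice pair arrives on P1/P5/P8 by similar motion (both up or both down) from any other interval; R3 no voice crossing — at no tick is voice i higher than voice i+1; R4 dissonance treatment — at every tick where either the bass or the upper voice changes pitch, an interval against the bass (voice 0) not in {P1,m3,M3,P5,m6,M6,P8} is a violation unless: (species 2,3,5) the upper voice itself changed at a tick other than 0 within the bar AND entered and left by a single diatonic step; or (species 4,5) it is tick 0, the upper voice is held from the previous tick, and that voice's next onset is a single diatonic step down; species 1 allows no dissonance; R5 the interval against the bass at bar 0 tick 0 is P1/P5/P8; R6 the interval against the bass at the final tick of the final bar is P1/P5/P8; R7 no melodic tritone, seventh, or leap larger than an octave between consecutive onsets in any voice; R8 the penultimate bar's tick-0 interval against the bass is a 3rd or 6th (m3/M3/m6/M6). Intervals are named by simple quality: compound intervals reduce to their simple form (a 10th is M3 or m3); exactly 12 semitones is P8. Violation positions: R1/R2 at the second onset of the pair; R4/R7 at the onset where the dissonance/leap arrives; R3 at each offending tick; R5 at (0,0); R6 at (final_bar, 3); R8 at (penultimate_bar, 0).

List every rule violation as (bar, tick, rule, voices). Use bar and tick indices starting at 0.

bar 0: v0=C3 v1=C4 downbeat P8
bar 1: v0=B2 v1=G3 downbeat m6
bar 2: v0=A2 v1=A3 downbeat P8
bar 3: v0=G2 v1=E3 downbeat M6
bar 4: v0=A2 v1=A3 downbeat P8
bar 5: v0=B2 v1=B3 downbeat P8
bar 6: v0=A2 v1=A3 downbeat P8
bar 7: v0=C3 v1=C4 downbeat P8
bar 8: v0=D3 v1=F3 downbeat m3
bar 9: v0=C3 v1=A3 downbeat M6
bar 10: v0=B2 v1=G3 downbeat m6
bar 11: v0=C3 v1=C4 downbeat P8
  -> R2 @ bar 4 tick 0 v(0, 1): G2/E3 M6 -> A2/A3 P8 similar
  -> R1 @ bar 5 tick 0 v(0, 1): A2/A3 P8 -> B2/B3 P8 similar
  -> R1 @ bar 6 tick 0 v(0, 1): B2/B3 P8 -> A2/A3 P8 similar
  -> R1 @ bar 7 tick 0 v(0, 1): A2/A3 P8 -> C3/C4 P8 similar
  -> R2 @ bar 11 tick 0 v(0, 1): B2/G3 m6 -> C3/C4 P8 similar

(4, 0, R2, (0, 1))
(5, 0, R1, (0, 1))
(6, 0, R1, (0, 1))
(7, 0, R1, (0, 1))
(11, 0, R2, (0, 1))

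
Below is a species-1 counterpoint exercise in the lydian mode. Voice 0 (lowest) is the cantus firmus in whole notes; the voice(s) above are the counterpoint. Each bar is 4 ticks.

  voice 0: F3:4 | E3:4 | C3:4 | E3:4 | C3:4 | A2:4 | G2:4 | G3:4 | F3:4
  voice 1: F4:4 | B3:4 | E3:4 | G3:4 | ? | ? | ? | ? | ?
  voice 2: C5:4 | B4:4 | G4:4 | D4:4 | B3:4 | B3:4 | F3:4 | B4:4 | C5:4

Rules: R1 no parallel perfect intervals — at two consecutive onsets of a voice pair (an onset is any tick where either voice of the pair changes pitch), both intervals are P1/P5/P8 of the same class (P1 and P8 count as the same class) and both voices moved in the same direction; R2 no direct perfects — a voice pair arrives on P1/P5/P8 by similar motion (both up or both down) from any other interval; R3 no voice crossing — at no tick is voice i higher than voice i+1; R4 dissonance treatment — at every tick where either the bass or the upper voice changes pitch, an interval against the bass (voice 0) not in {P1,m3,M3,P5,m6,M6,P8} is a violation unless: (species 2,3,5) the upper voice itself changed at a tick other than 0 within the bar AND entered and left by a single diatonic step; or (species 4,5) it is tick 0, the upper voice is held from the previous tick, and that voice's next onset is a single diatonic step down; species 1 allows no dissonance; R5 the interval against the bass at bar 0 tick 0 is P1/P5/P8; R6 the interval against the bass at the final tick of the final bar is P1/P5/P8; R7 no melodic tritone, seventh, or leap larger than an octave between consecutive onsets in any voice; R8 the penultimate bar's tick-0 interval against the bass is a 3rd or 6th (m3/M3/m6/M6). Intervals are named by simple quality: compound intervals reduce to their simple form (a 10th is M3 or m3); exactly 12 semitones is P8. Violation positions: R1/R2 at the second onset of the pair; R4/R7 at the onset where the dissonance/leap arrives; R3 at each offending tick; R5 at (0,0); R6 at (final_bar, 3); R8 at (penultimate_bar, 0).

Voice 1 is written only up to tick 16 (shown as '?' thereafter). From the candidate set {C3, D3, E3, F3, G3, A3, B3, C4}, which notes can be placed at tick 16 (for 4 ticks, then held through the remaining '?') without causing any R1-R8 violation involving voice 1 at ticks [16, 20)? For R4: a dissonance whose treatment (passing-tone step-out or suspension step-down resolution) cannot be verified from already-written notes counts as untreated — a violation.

C3: violates R2
D3: violates R4
E3: violates R1
F3: violates R4
G3: legal
A3: legal
B3: violates R4
C4: violates R3

{A3, G3}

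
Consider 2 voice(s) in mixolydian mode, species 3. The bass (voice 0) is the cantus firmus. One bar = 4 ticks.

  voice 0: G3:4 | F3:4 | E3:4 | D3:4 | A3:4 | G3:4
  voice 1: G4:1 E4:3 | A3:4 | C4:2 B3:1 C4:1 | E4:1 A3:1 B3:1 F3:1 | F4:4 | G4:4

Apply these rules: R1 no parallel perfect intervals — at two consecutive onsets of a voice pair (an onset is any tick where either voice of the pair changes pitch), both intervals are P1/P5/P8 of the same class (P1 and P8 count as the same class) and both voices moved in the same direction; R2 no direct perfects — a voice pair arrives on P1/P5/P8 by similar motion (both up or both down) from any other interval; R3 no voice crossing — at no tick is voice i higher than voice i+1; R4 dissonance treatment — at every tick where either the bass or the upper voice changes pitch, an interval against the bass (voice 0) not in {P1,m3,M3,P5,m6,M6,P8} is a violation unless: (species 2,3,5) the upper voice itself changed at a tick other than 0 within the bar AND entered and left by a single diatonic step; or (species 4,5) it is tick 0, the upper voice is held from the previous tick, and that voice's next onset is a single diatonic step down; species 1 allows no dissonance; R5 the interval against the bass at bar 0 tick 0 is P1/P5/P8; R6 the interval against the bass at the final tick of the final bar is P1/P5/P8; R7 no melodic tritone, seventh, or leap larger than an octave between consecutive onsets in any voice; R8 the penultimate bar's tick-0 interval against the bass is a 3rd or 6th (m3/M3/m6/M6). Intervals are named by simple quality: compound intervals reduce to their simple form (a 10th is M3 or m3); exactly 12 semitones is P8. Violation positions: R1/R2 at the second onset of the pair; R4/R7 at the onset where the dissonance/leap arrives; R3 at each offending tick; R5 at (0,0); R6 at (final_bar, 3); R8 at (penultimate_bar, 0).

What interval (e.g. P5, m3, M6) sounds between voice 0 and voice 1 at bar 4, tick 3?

voice 0=A3 voice 1=F4 -> m6

m6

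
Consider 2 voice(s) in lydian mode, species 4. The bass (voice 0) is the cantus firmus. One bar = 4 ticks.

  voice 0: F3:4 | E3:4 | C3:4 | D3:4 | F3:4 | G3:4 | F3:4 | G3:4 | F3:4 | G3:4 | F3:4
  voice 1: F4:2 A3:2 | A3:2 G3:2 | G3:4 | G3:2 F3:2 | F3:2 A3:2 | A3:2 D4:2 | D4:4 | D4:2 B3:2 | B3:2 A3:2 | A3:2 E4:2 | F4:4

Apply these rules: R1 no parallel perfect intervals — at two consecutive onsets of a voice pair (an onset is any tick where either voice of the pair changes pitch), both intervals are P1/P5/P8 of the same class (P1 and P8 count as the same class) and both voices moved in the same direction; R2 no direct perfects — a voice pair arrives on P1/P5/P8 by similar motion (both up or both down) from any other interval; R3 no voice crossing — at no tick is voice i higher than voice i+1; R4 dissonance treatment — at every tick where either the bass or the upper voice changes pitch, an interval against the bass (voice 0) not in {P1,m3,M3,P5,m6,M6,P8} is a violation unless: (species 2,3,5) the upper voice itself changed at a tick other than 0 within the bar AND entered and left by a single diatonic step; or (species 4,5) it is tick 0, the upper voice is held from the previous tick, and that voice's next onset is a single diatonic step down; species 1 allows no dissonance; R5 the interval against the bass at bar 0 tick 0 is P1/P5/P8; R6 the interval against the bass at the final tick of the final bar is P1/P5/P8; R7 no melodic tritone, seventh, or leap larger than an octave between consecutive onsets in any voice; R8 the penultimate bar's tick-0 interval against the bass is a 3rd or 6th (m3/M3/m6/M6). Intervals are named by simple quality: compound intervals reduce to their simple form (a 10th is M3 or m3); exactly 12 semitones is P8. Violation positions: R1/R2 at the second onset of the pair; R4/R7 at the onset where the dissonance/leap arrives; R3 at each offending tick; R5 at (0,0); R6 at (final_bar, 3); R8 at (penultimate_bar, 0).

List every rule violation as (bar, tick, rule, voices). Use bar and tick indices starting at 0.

bar 0: v0=F3 v1=F4 downbeat P8
bar 1: v0=E3 v1=A3 downbeat P4
bar 2: v0=C3 v1=G3 downbeat P5
bar 3: v0=D3 v1=G3 downbeat P4
bar 4: v0=F3 v1=F3 downbeat P1
bar 5: v0=G3 v1=A3 downbeat M2
bar 6: v0=F3 v1=D4 downbeat M6
bar 7: v0=G3 v1=D4 downbeat P5
bar 8: v0=F3 v1=B3 downbeat TT
bar 9: v0=G3 v1=A3 downbeat M2
bar 10: v0=F3 v1=F4 downbeat P8
  -> R4 @ bar 5 tick 0 v(0, 1): G3/A3 M2 untreated
  -> R4 @ bar 9 tick 0 v(0, 1): G3/A3 M2 untreated
  -> R8 @ bar 9 tick 0 v(0, 1): penult M2 not 3rd/6th

(5, 0, R4, (0, 1))
(9, 0, R4, (0, 1))
(9, 0, R8, (0, 1))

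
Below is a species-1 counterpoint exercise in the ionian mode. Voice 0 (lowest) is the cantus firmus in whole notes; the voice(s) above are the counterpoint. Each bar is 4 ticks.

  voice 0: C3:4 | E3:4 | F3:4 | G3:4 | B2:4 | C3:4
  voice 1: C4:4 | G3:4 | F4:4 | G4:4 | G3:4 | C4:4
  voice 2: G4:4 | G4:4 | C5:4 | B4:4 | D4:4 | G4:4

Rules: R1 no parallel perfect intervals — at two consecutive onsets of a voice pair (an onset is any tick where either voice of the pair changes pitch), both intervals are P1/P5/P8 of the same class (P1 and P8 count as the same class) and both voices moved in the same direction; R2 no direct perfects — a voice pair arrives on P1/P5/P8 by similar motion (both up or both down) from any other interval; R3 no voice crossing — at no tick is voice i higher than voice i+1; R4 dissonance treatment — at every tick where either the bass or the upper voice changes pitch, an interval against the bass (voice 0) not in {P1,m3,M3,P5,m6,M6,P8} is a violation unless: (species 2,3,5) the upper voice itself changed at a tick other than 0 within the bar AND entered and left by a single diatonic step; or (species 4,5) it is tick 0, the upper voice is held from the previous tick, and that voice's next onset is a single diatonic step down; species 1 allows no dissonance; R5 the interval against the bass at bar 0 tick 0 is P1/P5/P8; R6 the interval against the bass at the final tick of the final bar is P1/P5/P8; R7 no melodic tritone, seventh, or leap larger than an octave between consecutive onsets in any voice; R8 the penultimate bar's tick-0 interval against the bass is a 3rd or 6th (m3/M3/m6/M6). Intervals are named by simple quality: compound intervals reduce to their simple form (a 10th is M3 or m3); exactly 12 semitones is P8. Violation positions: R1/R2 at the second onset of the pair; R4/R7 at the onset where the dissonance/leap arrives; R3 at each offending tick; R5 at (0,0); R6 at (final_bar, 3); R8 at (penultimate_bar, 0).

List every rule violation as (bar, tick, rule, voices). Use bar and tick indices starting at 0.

bar 0: v0=C3 v1=C4 v2=G4 downbeat P5
bar 1: v0=E3 v1=G3 v2=G4 downbeat m3
bar 2: v0=F3 v1=F4 v2=C5 downbeat P5
bar 3: v0=G3 v1=G4 v2=B4 downbeat M3
bar 4: v0=B2 v1=G3 v2=D4 downbeat m3
bar 5: v0=C3 v1=C4 v2=G4 downbeat P5
  -> R2 @ bar 2 tick 0 v(0, 1): E3/G3 m3 -> F3/F4 P8 similar
  -> R2 @ bar 2 tick 0 v(0, 2): E3/G4 m3 -> F3/C5 P5 similar
  -> R2 @ bar 2 tick 0 v(1, 2): G3/G4 P8 -> F4/C5 P5 similar
  -> R7 @ bar 2 tick 0 v(1,): G3->F4 leap 10st
  -> R1 @ bar 3 tick 0 v(0, 1): F3/F4 P8 -> G3/G4 P8 similar
  -> R2 @ bar 4 tick 0 v(1, 2): G4/B4 M3 -> G3/D4 P5 similar
  -> R1 @ bar 5 tick 0 v(1, 2): G3/D4 P5 -> C4/G4 P5 similar
  -> R2 @ bar 5 tick 0 v(0, 1): B2/G3 m6 -> C3/C4 P8 similar
  -> R2 @ bar 5 tick 0 v(0, 2): B2/D4 m3 -> C3/G4 P5 similar

(2, 0, R2, (0, 1))
(2, 0, R2, (0, 2))
(2, 0, R2, (1, 2))
(2, 0, R7, (1,))
(3, 0, R1, (0, 1))
(4, 0, R2, (1, 2))
(5, 0, R1, (1, 2))
(5, 0, R2, (0, 1))
(5, 0, R2, (0, 2))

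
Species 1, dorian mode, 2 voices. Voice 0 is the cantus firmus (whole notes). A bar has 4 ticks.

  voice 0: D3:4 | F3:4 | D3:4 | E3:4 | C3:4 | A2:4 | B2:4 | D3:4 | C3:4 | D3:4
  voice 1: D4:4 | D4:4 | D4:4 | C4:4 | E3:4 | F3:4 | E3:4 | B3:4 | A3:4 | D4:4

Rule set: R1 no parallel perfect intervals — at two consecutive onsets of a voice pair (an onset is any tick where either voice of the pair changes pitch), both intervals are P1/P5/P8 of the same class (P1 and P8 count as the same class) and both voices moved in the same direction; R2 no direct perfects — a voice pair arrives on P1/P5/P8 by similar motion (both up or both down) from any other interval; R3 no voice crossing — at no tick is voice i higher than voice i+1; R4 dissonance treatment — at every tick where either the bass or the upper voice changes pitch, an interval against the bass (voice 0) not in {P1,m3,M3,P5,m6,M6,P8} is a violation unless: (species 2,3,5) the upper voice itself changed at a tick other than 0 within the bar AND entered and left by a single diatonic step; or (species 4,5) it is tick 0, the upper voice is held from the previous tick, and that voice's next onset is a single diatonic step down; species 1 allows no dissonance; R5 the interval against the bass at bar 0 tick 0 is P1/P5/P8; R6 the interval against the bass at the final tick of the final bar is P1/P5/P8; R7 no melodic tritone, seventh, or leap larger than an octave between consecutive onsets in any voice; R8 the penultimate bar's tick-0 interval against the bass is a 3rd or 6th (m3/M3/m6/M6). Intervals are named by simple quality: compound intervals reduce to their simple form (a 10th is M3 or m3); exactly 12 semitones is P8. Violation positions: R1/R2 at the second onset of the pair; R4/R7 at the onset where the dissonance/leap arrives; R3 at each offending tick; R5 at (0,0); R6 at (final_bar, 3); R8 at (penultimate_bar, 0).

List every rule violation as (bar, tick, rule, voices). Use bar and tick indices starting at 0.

(6, 0, R4, (0, 1))
(9, 0, R2, (0, 1))

bar 0: v0=D3 v1=D4 downbeat P8
bar 1: v0=F3 v1=D4 downbeat M6
bar 2: v0=D3 v1=D4 downbeat P8
bar 3: v0=E3 v1=C4 downbeat m6
bar 4: v0=C3 v1=E3 downbeat M3
bar 5: v0=A2 v1=F3 downbeat m6
bar 6: v0=B2 v1=E3 downbeat P4
bar 7: v0=D3 v1=B3 downbeat M6
bar 8: v0=C3 v1=A3 downbeat M6
bar 9: v0=D3 v1=D4 downbeat P8
  -> R4 @ bar 6 tick 0 v(0, 1): B2/E3 P4 untreated
  -> R2 @ bar 9 tick 0 v(0, 1): C3/A3 M6 -> D3/D4 P8 similar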